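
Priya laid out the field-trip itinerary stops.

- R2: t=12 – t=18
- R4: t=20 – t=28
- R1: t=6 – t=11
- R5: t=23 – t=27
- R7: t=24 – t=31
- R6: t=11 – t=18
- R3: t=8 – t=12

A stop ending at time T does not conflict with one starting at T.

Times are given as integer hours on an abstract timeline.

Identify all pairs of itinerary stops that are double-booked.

R1 & R3, R2 & R6, R3 & R6, R4 & R5, R4 & R7, R5 & R7

Sorted by start: R1, R3, R6, R2, R4, R5, R7.
R3 starts before R1 ends → R1 and R3 overlap.
R6 starts exactly when R1 ends (back-to-back, no overlap) — done with R1.
R6 starts before R3 ends → R3 and R6 overlap.
R2 starts exactly when R3 ends (back-to-back, no overlap) — done with R3.
R2 starts before R6 ends → R6 and R2 overlap.
R4 starts after R6 ends — done with R6.
R4 starts after R2 ends — done with R2.
R5 starts before R4 ends → R4 and R5 overlap.
R7 starts before R4 ends → R4 and R7 overlap.
R7 starts before R5 ends → R5 and R7 overlap.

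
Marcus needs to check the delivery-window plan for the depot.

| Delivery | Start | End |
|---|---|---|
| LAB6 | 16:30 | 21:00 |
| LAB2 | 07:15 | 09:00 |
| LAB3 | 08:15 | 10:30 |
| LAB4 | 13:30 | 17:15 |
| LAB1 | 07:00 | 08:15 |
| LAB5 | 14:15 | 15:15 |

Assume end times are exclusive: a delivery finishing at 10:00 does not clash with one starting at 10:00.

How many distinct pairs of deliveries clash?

4

Check each pair: they overlap iff neither finishes before the other starts.
Sorted by start: LAB1, LAB2, LAB3, LAB4, LAB5, LAB6.
LAB2 starts before LAB1 ends → LAB1 and LAB2 overlap.
LAB3 starts exactly when LAB1 ends (back-to-back, no overlap); LAB1 is clear from here.
LAB3 starts before LAB2 ends → LAB2 and LAB3 overlap.
LAB4 starts after LAB2 ends; LAB2 is clear from here.
LAB4 starts after LAB3 ends; LAB3 is clear from here.
LAB5 starts before LAB4 ends → LAB4 and LAB5 overlap.
LAB6 starts before LAB4 ends → LAB4 and LAB6 overlap.
LAB6 starts after LAB5 ends.
Overlapping pairs: LAB1 & LAB2, LAB2 & LAB3, LAB4 & LAB5, LAB4 & LAB6 — 4 in total.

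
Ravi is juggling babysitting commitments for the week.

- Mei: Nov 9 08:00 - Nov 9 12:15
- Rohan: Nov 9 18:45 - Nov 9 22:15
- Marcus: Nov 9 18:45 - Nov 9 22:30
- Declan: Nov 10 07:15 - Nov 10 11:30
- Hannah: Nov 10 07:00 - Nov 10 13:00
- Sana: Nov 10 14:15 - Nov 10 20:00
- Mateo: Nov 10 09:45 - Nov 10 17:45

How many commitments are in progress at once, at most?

Sort all start/end points and keep a running count:
Nov 9 08:00 start Mei → 1
Nov 9 12:15 end Mei → 0
Nov 9 18:45 start Marcus → 1
Nov 9 18:45 start Rohan → 2
Nov 9 22:15 end Rohan → 1
Nov 9 22:30 end Marcus → 0
Nov 10 07:00 start Hannah → 1
Nov 10 07:15 start Declan → 2
Nov 10 09:45 start Mateo → 3
Nov 10 11:30 end Declan → 2
Nov 10 13:00 end Hannah → 1
Nov 10 14:15 start Sana → 2
Nov 10 17:45 end Mateo → 1
Nov 10 20:00 end Sana → 0
Peak is 3, at Nov 10 09:45 (Declan, Hannah, Mateo).

3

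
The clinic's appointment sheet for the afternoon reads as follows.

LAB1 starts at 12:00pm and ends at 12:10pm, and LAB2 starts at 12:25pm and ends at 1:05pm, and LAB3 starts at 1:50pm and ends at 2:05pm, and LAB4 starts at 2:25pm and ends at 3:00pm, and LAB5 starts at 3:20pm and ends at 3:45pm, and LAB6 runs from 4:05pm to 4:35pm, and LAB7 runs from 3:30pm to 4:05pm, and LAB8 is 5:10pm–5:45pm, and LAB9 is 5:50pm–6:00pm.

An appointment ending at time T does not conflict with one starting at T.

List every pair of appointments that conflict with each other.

LAB5 & LAB7

Sorted by start: LAB1, LAB2, LAB3, LAB4, LAB5, LAB7, LAB6, LAB8, LAB9.
LAB2 starts after LAB1 ends, so nothing later overlaps LAB1 either.
LAB3 starts after LAB2 ends, so nothing later overlaps LAB2 either.
LAB4 starts after LAB3 ends, so nothing later overlaps LAB3 either.
LAB5 starts after LAB4 ends, so nothing later overlaps LAB4 either.
LAB7 starts before LAB5 ends → LAB5 and LAB7 overlap.
LAB6 starts after LAB5 ends, so nothing later overlaps LAB5 either.
LAB6 starts exactly when LAB7 ends (back-to-back, no overlap), so nothing later overlaps LAB7 either.
LAB8 starts after LAB6 ends, so nothing later overlaps LAB6 either.
LAB9 starts after LAB8 ends.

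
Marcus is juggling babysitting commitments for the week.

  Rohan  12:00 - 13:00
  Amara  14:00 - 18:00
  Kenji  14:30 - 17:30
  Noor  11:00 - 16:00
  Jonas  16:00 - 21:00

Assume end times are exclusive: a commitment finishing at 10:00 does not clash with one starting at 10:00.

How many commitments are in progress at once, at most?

3

Walk through starts and ends in time order (an end at T is processed before a start at T):
11:00 start Noor → 1
12:00 start Rohan → 2
13:00 end Rohan → 1
14:00 start Amara → 2
14:30 start Kenji → 3
16:00 end Noor → 2
16:00 start Jonas → 3
17:30 end Kenji → 2
18:00 end Amara → 1
21:00 end Jonas → 0
Peak is 3, at 14:30 (Amara, Kenji, Noor).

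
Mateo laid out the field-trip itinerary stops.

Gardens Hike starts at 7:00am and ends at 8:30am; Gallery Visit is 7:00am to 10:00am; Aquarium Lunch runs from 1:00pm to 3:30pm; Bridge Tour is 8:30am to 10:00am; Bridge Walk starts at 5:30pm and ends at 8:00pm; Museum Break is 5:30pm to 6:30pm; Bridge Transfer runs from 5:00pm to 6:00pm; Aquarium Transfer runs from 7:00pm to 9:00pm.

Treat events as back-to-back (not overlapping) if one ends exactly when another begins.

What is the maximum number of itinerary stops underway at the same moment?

Walk through starts and ends in time order (an end at T is processed before a start at T):
7:00am start Gallery Visit → 1
7:00am start Gardens Hike → 2
8:30am end Gardens Hike → 1
8:30am start Bridge Tour → 2
10:00am end Bridge Tour → 1
10:00am end Gallery Visit → 0
1:00pm start Aquarium Lunch → 1
3:30pm end Aquarium Lunch → 0
5:00pm start Bridge Transfer → 1
5:30pm start Bridge Walk → 2
5:30pm start Museum Break → 3
6:00pm end Bridge Transfer → 2
6:30pm end Museum Break → 1
7:00pm start Aquarium Transfer → 2
8:00pm end Bridge Walk → 1
9:00pm end Aquarium Transfer → 0
Peak is 3, at 5:30pm (Bridge Transfer, Bridge Walk, Museum Break).

3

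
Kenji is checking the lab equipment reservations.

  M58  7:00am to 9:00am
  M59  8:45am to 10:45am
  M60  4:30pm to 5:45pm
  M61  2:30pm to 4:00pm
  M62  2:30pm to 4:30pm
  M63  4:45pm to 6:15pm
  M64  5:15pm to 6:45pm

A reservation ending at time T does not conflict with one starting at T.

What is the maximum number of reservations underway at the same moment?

Sort all start/end points and keep a running count:
7:00am start M58 → 1
8:45am start M59 → 2
9:00am end M58 → 1
10:45am end M59 → 0
2:30pm start M61 → 1
2:30pm start M62 → 2
4:00pm end M61 → 1
4:30pm end M62 → 0
4:30pm start M60 → 1
4:45pm start M63 → 2
5:15pm start M64 → 3
5:45pm end M60 → 2
6:15pm end M63 → 1
6:45pm end M64 → 0
Peak is 3, at 5:15pm (M60, M63, M64).

3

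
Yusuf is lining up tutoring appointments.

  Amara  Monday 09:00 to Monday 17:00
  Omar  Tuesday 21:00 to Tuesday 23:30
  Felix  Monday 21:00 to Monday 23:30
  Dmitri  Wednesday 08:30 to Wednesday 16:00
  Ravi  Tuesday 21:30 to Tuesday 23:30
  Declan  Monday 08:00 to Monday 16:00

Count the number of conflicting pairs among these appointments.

Two intervals overlap when each starts before the other ends.
Sorted by start: Declan, Amara, Felix, Omar, Ravi, Dmitri.
Amara starts before Declan ends → Declan and Amara overlap.
Felix starts after Declan ends; Declan is clear from here.
Felix starts after Amara ends; Amara is clear from here.
Omar starts after Felix ends; Felix is clear from here.
Ravi starts before Omar ends → Omar and Ravi overlap.
Dmitri starts after Omar ends.
Dmitri starts after Ravi ends.
Overlapping pairs: Amara & Declan, Omar & Ravi — 2 in total.

2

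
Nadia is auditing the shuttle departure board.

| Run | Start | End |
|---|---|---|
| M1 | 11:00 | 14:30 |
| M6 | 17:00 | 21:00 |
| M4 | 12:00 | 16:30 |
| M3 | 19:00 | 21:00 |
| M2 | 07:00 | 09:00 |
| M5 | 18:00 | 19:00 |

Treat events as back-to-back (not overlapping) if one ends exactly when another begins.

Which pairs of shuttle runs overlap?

M1 & M4, M3 & M6, M5 & M6

Sorted by start: M2, M1, M4, M6, M5, M3.
M1 starts after M2 ends; M2 is clear from here.
M4 starts before M1 ends → M1 and M4 overlap.
M6 starts after M1 ends; M1 is clear from here.
M6 starts after M4 ends; M4 is clear from here.
M5 starts before M6 ends → M6 and M5 overlap.
M3 starts before M6 ends → M6 and M3 overlap.
M3 starts exactly when M5 ends (back-to-back, no overlap).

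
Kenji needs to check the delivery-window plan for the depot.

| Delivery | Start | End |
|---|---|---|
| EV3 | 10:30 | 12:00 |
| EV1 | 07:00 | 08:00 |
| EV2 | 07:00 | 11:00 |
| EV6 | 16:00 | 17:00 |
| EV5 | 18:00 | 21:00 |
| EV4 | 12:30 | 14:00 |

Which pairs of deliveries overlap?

EV1 & EV2, EV2 & EV3

Sorted by start: EV1, EV2, EV3, EV4, EV6, EV5.
EV2 starts before EV1 ends → EV1 and EV2 overlap.
EV3 starts after EV1 ends, so nothing later overlaps EV1 either.
EV3 starts before EV2 ends → EV2 and EV3 overlap.
EV4 starts after EV2 ends, so nothing later overlaps EV2 either.
EV4 starts after EV3 ends, so nothing later overlaps EV3 either.
EV6 starts after EV4 ends, so nothing later overlaps EV4 either.
EV5 starts after EV6 ends.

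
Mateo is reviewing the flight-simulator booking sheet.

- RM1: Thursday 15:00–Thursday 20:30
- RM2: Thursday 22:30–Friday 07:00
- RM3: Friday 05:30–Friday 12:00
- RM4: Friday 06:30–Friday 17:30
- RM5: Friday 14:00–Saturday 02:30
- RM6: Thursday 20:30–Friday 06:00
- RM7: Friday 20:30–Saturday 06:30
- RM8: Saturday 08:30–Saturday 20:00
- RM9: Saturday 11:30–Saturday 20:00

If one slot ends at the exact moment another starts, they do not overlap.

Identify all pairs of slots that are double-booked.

Check each pair: they overlap iff neither finishes before the other starts.
Sorted by start: RM1, RM6, RM2, RM3, RM4, RM5, RM7, RM8, RM9.
RM6 starts exactly when RM1 ends (back-to-back, no overlap); RM1 is clear from here.
RM2 starts before RM6 ends → RM6 and RM2 overlap.
RM3 starts before RM6 ends → RM6 and RM3 overlap.
RM4 starts after RM6 ends; RM6 is clear from here.
RM3 starts before RM2 ends → RM2 and RM3 overlap.
RM4 starts before RM2 ends → RM2 and RM4 overlap.
RM5 starts after RM2 ends; RM2 is clear from here.
RM4 starts before RM3 ends → RM3 and RM4 overlap.
RM5 starts after RM3 ends; RM3 is clear from here.
RM5 starts before RM4 ends → RM4 and RM5 overlap.
RM7 starts after RM4 ends; RM4 is clear from here.
RM7 starts before RM5 ends → RM5 and RM7 overlap.
RM8 starts after RM5 ends; RM5 is clear from here.
RM8 starts after RM7 ends; RM7 is clear from here.
RM9 starts before RM8 ends → RM8 and RM9 overlap.

RM2 & RM3, RM2 & RM4, RM2 & RM6, RM3 & RM4, RM3 & RM6, RM4 & RM5, RM5 & RM7, RM8 & RM9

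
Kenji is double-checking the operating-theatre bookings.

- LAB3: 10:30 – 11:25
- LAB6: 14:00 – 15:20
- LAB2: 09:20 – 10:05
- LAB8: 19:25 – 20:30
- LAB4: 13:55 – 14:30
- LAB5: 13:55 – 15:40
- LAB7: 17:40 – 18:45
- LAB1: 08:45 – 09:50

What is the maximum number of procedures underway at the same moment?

Sort all start/end points and keep a running count:
08:45 start LAB1 → 1
09:20 start LAB2 → 2
09:50 end LAB1 → 1
10:05 end LAB2 → 0
10:30 start LAB3 → 1
11:25 end LAB3 → 0
13:55 start LAB4 → 1
13:55 start LAB5 → 2
14:00 start LAB6 → 3
14:30 end LAB4 → 2
15:20 end LAB6 → 1
15:40 end LAB5 → 0
17:40 start LAB7 → 1
18:45 end LAB7 → 0
19:25 start LAB8 → 1
20:30 end LAB8 → 0
Peak is 3, at 14:00 (LAB4, LAB5, LAB6).

3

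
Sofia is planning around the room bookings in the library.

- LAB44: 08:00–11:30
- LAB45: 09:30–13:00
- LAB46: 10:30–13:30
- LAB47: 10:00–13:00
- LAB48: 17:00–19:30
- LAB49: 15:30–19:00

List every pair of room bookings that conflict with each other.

Sorted by start: LAB44, LAB45, LAB47, LAB46, LAB49, LAB48.
LAB45 starts before LAB44 ends → LAB44 and LAB45 overlap.
LAB47 starts before LAB44 ends → LAB44 and LAB47 overlap.
LAB46 starts before LAB44 ends → LAB44 and LAB46 overlap.
LAB49 starts after LAB44 ends, so nothing later overlaps LAB44 either.
LAB47 starts before LAB45 ends → LAB45 and LAB47 overlap.
LAB46 starts before LAB45 ends → LAB45 and LAB46 overlap.
LAB49 starts after LAB45 ends, so nothing later overlaps LAB45 either.
LAB46 starts before LAB47 ends → LAB47 and LAB46 overlap.
LAB49 starts after LAB47 ends, so nothing later overlaps LAB47 either.
LAB49 starts after LAB46 ends, so nothing later overlaps LAB46 either.
LAB48 starts before LAB49 ends → LAB49 and LAB48 overlap.

LAB44 & LAB45, LAB44 & LAB46, LAB44 & LAB47, LAB45 & LAB46, LAB45 & LAB47, LAB46 & LAB47, LAB48 & LAB49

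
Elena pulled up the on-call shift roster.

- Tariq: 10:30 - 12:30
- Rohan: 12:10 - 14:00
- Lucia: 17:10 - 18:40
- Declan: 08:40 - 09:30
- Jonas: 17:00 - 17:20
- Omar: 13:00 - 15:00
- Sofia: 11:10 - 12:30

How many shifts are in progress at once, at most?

Sweep the timeline, counting +1 at each start and −1 at each end (ends before starts at a tie):
08:40 start Declan → 1
09:30 end Declan → 0
10:30 start Tariq → 1
11:10 start Sofia → 2
12:10 start Rohan → 3
12:30 end Sofia → 2
12:30 end Tariq → 1
13:00 start Omar → 2
14:00 end Rohan → 1
15:00 end Omar → 0
17:00 start Jonas → 1
17:10 start Lucia → 2
17:20 end Jonas → 1
18:40 end Lucia → 0
Peak is 3, at 12:10 (Rohan, Sofia, Tariq).

3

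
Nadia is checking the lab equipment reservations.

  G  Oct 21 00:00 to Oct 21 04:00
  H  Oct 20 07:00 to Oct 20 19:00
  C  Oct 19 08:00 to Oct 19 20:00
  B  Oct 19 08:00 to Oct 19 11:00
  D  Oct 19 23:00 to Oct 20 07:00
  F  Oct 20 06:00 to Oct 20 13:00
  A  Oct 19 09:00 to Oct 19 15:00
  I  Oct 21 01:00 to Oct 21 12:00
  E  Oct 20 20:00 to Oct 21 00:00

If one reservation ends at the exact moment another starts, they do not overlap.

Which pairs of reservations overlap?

Two intervals overlap when each starts before the other ends.
Sorted by start: B, C, A, D, F, H, E, G, I.
C starts before B ends → B and C overlap.
A starts before B ends → B and A overlap.
D starts after B ends; B is clear from here.
A starts before C ends → C and A overlap.
D starts after C ends; C is clear from here.
D starts after A ends; A is clear from here.
F starts before D ends → D and F overlap.
H starts exactly when D ends (back-to-back, no overlap); D is clear from here.
H starts before F ends → F and H overlap.
E starts after F ends; F is clear from here.
E starts after H ends; H is clear from here.
G starts exactly when E ends (back-to-back, no overlap); E is clear from here.
I starts before G ends → G and I overlap.

A & B, A & C, B & C, D & F, F & H, G & I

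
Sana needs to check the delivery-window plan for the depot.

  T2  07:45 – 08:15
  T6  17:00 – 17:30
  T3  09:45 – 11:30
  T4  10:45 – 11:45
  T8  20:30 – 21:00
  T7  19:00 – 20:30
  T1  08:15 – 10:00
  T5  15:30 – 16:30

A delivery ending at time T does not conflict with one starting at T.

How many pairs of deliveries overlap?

Sorted by start: T2, T1, T3, T4, T5, T6, T7, T8.
T1 starts exactly when T2 ends (back-to-back, no overlap); T2 is clear from here.
T3 starts before T1 ends → T1 and T3 overlap.
T4 starts after T1 ends; T1 is clear from here.
T4 starts before T3 ends → T3 and T4 overlap.
T5 starts after T3 ends; T3 is clear from here.
T5 starts after T4 ends; T4 is clear from here.
T6 starts after T5 ends; T5 is clear from here.
T7 starts after T6 ends; T6 is clear from here.
T8 starts exactly when T7 ends (back-to-back, no overlap).
Overlapping pairs: T1 & T3, T3 & T4 — 2 in total.

2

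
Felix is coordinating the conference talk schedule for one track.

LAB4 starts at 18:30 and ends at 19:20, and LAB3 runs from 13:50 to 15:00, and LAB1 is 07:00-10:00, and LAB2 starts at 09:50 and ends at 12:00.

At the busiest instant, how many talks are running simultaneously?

2

Walk through starts and ends in time order (an end at T is processed before a start at T):
07:00 start LAB1 → 1
09:50 start LAB2 → 2
10:00 end LAB1 → 1
12:00 end LAB2 → 0
13:50 start LAB3 → 1
15:00 end LAB3 → 0
18:30 start LAB4 → 1
19:20 end LAB4 → 0
Peak is 2, at 09:50 (LAB1, LAB2).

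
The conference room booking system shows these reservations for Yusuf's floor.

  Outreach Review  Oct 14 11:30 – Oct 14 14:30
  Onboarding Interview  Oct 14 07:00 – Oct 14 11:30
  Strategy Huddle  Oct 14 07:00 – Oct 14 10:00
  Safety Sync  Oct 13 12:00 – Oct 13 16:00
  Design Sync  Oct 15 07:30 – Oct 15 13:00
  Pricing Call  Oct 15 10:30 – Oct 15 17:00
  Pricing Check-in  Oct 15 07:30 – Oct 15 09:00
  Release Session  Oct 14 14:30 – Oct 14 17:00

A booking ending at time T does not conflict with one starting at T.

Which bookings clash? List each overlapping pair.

Design Sync & Pricing Call, Design Sync & Pricing Check-in, Onboarding Interview & Strategy Huddle

Sorted by start: Safety Sync, Onboarding Interview, Strategy Huddle, Outreach Review, Release Session, Pricing Check-in, Design Sync, Pricing Call.
Onboarding Interview starts after Safety Sync ends — done with Safety Sync.
Strategy Huddle starts before Onboarding Interview ends → Onboarding Interview and Strategy Huddle overlap.
Outreach Review starts exactly when Onboarding Interview ends (back-to-back, no overlap) — done with Onboarding Interview.
Outreach Review starts after Strategy Huddle ends — done with Strategy Huddle.
Release Session starts exactly when Outreach Review ends (back-to-back, no overlap) — done with Outreach Review.
Pricing Check-in starts after Release Session ends — done with Release Session.
Design Sync starts before Pricing Check-in ends → Pricing Check-in and Design Sync overlap.
Pricing Call starts after Pricing Check-in ends.
Pricing Call starts before Design Sync ends → Design Sync and Pricing Call overlap.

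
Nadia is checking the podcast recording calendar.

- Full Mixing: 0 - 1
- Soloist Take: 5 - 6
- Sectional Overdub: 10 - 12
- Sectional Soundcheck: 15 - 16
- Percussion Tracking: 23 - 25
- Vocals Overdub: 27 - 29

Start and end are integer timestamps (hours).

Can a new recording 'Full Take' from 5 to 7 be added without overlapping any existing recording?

Full Mixing: ends 1 at or before Full Take starts 5 → clear.
Soloist Take: starts 5 before Full Take ends 7, and ends 6 after Full Take starts 5 → overlap.
Sectional Overdub: starts 10 at or after Full Take ends 7 → clear.
Sectional Soundcheck: starts 15 at or after Full Take ends 7 → clear.
Percussion Tracking: starts 23 at or after Full Take ends 7 → clear.
Vocals Overdub: starts 27 at or after Full Take ends 7 → clear.
Full Take overlaps Soloist Take.

No — it overlaps Soloist Take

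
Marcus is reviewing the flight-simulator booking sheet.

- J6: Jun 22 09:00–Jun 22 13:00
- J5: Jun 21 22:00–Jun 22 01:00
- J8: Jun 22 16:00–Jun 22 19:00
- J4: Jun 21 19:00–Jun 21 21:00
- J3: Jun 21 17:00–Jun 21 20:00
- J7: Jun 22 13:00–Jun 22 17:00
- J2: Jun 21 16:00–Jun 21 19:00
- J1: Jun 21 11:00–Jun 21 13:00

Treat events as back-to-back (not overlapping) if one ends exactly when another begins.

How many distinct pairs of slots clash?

3

Sorted by start: J1, J2, J3, J4, J5, J6, J7, J8.
J2 starts after J1 ends, so J1 has no further overlaps.
J3 starts before J2 ends → J2 and J3 overlap.
J4 starts exactly when J2 ends (back-to-back, no overlap), so J2 has no further overlaps.
J4 starts before J3 ends → J3 and J4 overlap.
J5 starts after J3 ends, so J3 has no further overlaps.
J5 starts after J4 ends, so J4 has no further overlaps.
J6 starts after J5 ends, so J5 has no further overlaps.
J7 starts exactly when J6 ends (back-to-back, no overlap), so J6 has no further overlaps.
J8 starts before J7 ends → J7 and J8 overlap.
Overlapping pairs: J2 & J3, J3 & J4, J7 & J8 — 3 in total.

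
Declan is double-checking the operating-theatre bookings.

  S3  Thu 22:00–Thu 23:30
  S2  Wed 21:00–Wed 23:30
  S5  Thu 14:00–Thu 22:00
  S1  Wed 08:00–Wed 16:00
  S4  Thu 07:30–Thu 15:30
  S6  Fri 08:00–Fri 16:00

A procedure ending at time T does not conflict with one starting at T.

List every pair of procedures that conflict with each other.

S4 & S5

Sorted by start: S1, S2, S4, S5, S3, S6.
S2 starts after S1 ends, so nothing later overlaps S1 either.
S4 starts after S2 ends, so nothing later overlaps S2 either.
S5 starts before S4 ends → S4 and S5 overlap.
S3 starts after S4 ends, so nothing later overlaps S4 either.
S3 starts exactly when S5 ends (back-to-back, no overlap), so nothing later overlaps S5 either.
S6 starts after S3 ends.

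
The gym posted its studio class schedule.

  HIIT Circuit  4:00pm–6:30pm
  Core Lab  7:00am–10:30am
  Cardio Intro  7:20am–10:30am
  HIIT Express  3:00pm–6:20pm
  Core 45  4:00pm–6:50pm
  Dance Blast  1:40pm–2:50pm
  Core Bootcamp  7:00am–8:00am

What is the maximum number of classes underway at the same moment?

Sort all start/end points and keep a running count:
7:00am start Core Bootcamp → 1
7:00am start Core Lab → 2
7:20am start Cardio Intro → 3
8:00am end Core Bootcamp → 2
10:30am end Cardio Intro → 1
10:30am end Core Lab → 0
1:40pm start Dance Blast → 1
2:50pm end Dance Blast → 0
3:00pm start HIIT Express → 1
4:00pm start Core 45 → 2
4:00pm start HIIT Circuit → 3
6:20pm end HIIT Express → 2
6:30pm end HIIT Circuit → 1
6:50pm end Core 45 → 0
Peak is 3, at 7:20am (Cardio Intro, Core Bootcamp, Core Lab).

3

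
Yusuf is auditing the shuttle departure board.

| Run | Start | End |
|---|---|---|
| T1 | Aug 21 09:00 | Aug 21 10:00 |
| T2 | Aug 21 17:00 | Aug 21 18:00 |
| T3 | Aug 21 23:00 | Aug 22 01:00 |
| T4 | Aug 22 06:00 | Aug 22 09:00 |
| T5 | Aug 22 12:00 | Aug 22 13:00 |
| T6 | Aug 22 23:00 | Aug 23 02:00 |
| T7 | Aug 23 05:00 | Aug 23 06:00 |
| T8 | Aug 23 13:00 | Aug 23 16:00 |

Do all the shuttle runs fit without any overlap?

Sorted by start: T1, T2, T3, T4, T5, T6, T7, T8.
T2 starts after T1 ends, so T1 has no further overlaps.
T3 starts after T2 ends, so T2 has no further overlaps.
T4 starts after T3 ends, so T3 has no further overlaps.
T5 starts after T4 ends, so T4 has no further overlaps.
T6 starts after T5 ends, so T5 has no further overlaps.
T7 starts after T6 ends, so T6 has no further overlaps.
T8 starts after T7 ends.
Every pair is clear; the schedule has no overlaps.

Yes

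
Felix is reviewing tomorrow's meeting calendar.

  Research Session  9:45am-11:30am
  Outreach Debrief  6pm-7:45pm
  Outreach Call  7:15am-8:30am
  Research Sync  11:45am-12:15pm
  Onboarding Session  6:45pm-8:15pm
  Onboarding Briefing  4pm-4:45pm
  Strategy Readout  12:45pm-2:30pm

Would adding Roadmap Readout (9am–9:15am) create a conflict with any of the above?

Outreach Call: ends 8:30am at or before Roadmap Readout starts 9am → clear.
Research Session: starts 9:45am at or after Roadmap Readout ends 9:15am → clear.
Research Sync: starts 11:45am at or after Roadmap Readout ends 9:15am → clear.
Strategy Readout: starts 12:45pm at or after Roadmap Readout ends 9:15am → clear.
Onboarding Briefing: starts 4pm at or after Roadmap Readout ends 9:15am → clear.
Outreach Debrief: starts 6pm at or after Roadmap Readout ends 9:15am → clear.
Onboarding Session: starts 6:45pm at or after Roadmap Readout ends 9:15am → clear.

No — it doesn't clash with anything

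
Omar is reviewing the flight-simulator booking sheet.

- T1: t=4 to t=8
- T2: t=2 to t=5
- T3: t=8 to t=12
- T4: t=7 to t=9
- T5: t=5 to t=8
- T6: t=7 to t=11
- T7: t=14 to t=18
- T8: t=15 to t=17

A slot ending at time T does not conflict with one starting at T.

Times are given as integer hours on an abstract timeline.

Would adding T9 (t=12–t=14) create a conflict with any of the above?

No — it doesn't clash with anything

T2: ends t=5 at or before T9 starts t=12 → clear.
T1: ends t=8 at or before T9 starts t=12 → clear.
T5: ends t=8 at or before T9 starts t=12 → clear.
T4: ends t=9 at or before T9 starts t=12 → clear.
T6: ends t=11 at or before T9 starts t=12 → clear.
T3: ends t=12 at or before T9 starts t=12 → clear.
T7: starts t=14 at or after T9 ends t=14 → clear.
T8: starts t=15 at or after T9 ends t=14 → clear.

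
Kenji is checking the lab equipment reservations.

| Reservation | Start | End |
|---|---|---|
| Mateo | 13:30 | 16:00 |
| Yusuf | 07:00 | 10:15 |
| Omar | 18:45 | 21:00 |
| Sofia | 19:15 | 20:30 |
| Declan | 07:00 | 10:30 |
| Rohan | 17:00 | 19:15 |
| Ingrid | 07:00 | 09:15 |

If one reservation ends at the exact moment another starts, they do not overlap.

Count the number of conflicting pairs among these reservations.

5

Sorted by start: Yusuf, Declan, Ingrid, Mateo, Rohan, Omar, Sofia.
Declan starts before Yusuf ends → Yusuf and Declan overlap.
Ingrid starts before Yusuf ends → Yusuf and Ingrid overlap.
Mateo starts after Yusuf ends, so Yusuf has no further overlaps.
Ingrid starts before Declan ends → Declan and Ingrid overlap.
Mateo starts after Declan ends, so Declan has no further overlaps.
Mateo starts after Ingrid ends, so Ingrid has no further overlaps.
Rohan starts after Mateo ends, so Mateo has no further overlaps.
Omar starts before Rohan ends → Rohan and Omar overlap.
Sofia starts exactly when Rohan ends (back-to-back, no overlap).
Sofia starts before Omar ends → Omar and Sofia overlap.
Overlapping pairs: Declan & Ingrid, Declan & Yusuf, Ingrid & Yusuf, Omar & Rohan, Omar & Sofia — 5 in total.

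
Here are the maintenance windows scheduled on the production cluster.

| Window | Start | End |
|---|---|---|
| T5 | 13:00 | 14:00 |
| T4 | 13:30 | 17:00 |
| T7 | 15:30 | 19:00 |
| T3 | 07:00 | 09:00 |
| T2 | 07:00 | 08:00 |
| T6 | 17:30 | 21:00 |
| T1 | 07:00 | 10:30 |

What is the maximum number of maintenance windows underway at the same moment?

3

Sort all start/end points and keep a running count:
07:00 start T1 → 1
07:00 start T2 → 2
07:00 start T3 → 3
08:00 end T2 → 2
09:00 end T3 → 1
10:30 end T1 → 0
13:00 start T5 → 1
13:30 start T4 → 2
14:00 end T5 → 1
15:30 start T7 → 2
17:00 end T4 → 1
17:30 start T6 → 2
19:00 end T7 → 1
21:00 end T6 → 0
Peak is 3, at 07:00 (T1, T2, T3).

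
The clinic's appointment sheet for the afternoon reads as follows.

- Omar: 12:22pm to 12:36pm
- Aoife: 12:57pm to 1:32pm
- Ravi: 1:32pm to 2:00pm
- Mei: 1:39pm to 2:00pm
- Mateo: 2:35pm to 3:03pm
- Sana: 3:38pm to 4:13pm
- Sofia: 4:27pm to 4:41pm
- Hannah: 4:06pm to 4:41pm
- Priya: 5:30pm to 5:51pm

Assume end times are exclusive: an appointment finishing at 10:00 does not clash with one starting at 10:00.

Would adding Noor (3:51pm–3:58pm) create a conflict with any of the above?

Omar: ends 12:36pm at or before Noor starts 3:51pm → clear.
Aoife: ends 1:32pm at or before Noor starts 3:51pm → clear.
Ravi: ends 2:00pm at or before Noor starts 3:51pm → clear.
Mei: ends 2:00pm at or before Noor starts 3:51pm → clear.
Mateo: ends 3:03pm at or before Noor starts 3:51pm → clear.
Sana: starts 3:38pm before Noor ends 3:58pm, and ends 4:13pm after Noor starts 3:51pm → overlap.
Hannah: starts 4:06pm at or after Noor ends 3:58pm → clear.
Sofia: starts 4:27pm at or after Noor ends 3:58pm → clear.
Priya: starts 5:30pm at or after Noor ends 3:58pm → clear.
Noor overlaps Sana.

Yes — it overlaps Sana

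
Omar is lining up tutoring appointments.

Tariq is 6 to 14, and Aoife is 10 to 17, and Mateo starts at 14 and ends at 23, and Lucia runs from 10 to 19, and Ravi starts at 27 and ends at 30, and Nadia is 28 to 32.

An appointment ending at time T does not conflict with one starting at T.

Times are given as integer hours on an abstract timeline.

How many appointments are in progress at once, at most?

Sweep the timeline, counting +1 at each start and −1 at each end (ends before starts at a tie):
6 start Tariq → 1
10 start Aoife → 2
10 start Lucia → 3
14 end Tariq → 2
14 start Mateo → 3
17 end Aoife → 2
19 end Lucia → 1
23 end Mateo → 0
27 start Ravi → 1
28 start Nadia → 2
30 end Ravi → 1
32 end Nadia → 0
Peak is 3, at 10 (Aoife, Lucia, Tariq).

3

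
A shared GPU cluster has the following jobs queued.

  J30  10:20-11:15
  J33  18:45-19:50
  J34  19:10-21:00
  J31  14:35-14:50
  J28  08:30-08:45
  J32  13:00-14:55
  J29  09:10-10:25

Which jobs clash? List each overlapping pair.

J29 & J30, J31 & J32, J33 & J34

Sorted by start: J28, J29, J30, J32, J31, J33, J34.
J29 starts after J28 ends, so nothing later overlaps J28 either.
J30 starts before J29 ends → J29 and J30 overlap.
J32 starts after J29 ends, so nothing later overlaps J29 either.
J32 starts after J30 ends, so nothing later overlaps J30 either.
J31 starts before J32 ends → J32 and J31 overlap.
J33 starts after J32 ends, so nothing later overlaps J32 either.
J33 starts after J31 ends, so nothing later overlaps J31 either.
J34 starts before J33 ends → J33 and J34 overlap.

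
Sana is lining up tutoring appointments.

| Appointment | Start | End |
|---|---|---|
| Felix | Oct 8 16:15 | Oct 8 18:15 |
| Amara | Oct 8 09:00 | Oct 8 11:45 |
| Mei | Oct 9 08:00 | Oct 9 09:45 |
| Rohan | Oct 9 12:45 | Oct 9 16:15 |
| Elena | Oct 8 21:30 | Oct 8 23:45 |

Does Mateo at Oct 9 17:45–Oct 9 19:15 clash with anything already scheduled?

No — it doesn't clash with anything

Amara: ends Oct 8 11:45 at or before Mateo starts Oct 9 17:45 → clear.
Felix: ends Oct 8 18:15 at or before Mateo starts Oct 9 17:45 → clear.
Elena: ends Oct 8 23:45 at or before Mateo starts Oct 9 17:45 → clear.
Mei: ends Oct 9 09:45 at or before Mateo starts Oct 9 17:45 → clear.
Rohan: ends Oct 9 16:15 at or before Mateo starts Oct 9 17:45 → clear.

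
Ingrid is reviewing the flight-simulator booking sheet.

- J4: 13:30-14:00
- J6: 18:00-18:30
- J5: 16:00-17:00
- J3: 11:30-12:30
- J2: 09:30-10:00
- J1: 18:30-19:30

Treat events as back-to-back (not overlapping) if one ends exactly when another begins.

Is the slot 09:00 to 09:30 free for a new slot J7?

Yes — the slot is free

J2: starts 09:30 at or after J7 ends 09:30 → clear.
J3: starts 11:30 at or after J7 ends 09:30 → clear.
J4: starts 13:30 at or after J7 ends 09:30 → clear.
J5: starts 16:00 at or after J7 ends 09:30 → clear.
J6: starts 18:00 at or after J7 ends 09:30 → clear.
J1: starts 18:30 at or after J7 ends 09:30 → clear.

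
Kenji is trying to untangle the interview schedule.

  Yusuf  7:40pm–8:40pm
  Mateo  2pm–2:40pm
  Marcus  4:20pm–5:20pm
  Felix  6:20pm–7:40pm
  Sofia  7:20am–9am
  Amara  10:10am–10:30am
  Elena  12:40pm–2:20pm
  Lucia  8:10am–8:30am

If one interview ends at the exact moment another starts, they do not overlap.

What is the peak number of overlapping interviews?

2

Walk through starts and ends in time order (an end at T is processed before a start at T):
7:20am start Sofia → 1
8:10am start Lucia → 2
8:30am end Lucia → 1
9am end Sofia → 0
10:10am start Amara → 1
10:30am end Amara → 0
12:40pm start Elena → 1
2pm start Mateo → 2
2:20pm end Elena → 1
2:40pm end Mateo → 0
4:20pm start Marcus → 1
5:20pm end Marcus → 0
6:20pm start Felix → 1
7:40pm end Felix → 0
7:40pm start Yusuf → 1
8:40pm end Yusuf → 0
Peak is 2, at 8:10am (Lucia, Sofia).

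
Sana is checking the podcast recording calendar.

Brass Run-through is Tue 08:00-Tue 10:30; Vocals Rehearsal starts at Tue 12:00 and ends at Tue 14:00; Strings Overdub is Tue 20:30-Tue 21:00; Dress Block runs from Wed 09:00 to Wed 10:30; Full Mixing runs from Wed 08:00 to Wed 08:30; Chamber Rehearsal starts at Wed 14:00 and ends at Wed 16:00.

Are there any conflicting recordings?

No

Sorted by start: Brass Run-through, Vocals Rehearsal, Strings Overdub, Full Mixing, Dress Block, Chamber Rehearsal.
Vocals Rehearsal starts after Brass Run-through ends, so Brass Run-through has no further overlaps.
Strings Overdub starts after Vocals Rehearsal ends, so Vocals Rehearsal has no further overlaps.
Full Mixing starts after Strings Overdub ends, so Strings Overdub has no further overlaps.
Dress Block starts after Full Mixing ends, so Full Mixing has no further overlaps.
Chamber Rehearsal starts after Dress Block ends.
Every pair is clear; the schedule has no overlaps.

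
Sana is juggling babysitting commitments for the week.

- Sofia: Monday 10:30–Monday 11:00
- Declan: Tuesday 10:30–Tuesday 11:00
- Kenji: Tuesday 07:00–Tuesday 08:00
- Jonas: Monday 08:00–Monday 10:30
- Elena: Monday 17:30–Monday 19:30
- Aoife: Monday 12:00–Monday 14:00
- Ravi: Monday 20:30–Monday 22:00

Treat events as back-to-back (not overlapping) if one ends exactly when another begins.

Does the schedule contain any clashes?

Sorted by start: Jonas, Sofia, Aoife, Elena, Ravi, Kenji, Declan.
Sofia starts exactly when Jonas ends (back-to-back, no overlap), so Jonas has no further overlaps.
Aoife starts after Sofia ends, so Sofia has no further overlaps.
Elena starts after Aoife ends, so Aoife has no further overlaps.
Ravi starts after Elena ends, so Elena has no further overlaps.
Kenji starts after Ravi ends, so Ravi has no further overlaps.
Declan starts after Kenji ends.
Every pair is clear; the schedule has no overlaps.

No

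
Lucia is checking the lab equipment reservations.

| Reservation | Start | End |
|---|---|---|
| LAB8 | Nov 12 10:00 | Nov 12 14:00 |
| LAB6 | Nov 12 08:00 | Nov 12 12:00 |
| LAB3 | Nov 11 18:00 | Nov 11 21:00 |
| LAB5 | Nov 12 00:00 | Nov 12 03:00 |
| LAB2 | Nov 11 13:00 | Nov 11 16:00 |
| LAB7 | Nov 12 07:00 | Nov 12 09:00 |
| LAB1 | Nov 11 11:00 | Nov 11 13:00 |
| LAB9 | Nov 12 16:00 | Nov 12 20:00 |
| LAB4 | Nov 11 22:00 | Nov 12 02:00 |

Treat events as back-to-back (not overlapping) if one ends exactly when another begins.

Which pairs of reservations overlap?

LAB4 & LAB5, LAB6 & LAB7, LAB6 & LAB8

Two intervals overlap when each starts before the other ends.
Sorted by start: LAB1, LAB2, LAB3, LAB4, LAB5, LAB7, LAB6, LAB8, LAB9.
LAB2 starts exactly when LAB1 ends (back-to-back, no overlap), so nothing later overlaps LAB1 either.
LAB3 starts after LAB2 ends, so nothing later overlaps LAB2 either.
LAB4 starts after LAB3 ends, so nothing later overlaps LAB3 either.
LAB5 starts before LAB4 ends → LAB4 and LAB5 overlap.
LAB7 starts after LAB4 ends, so nothing later overlaps LAB4 either.
LAB7 starts after LAB5 ends, so nothing later overlaps LAB5 either.
LAB6 starts before LAB7 ends → LAB7 and LAB6 overlap.
LAB8 starts after LAB7 ends, so nothing later overlaps LAB7 either.
LAB8 starts before LAB6 ends → LAB6 and LAB8 overlap.
LAB9 starts after LAB6 ends.
LAB9 starts after LAB8 ends.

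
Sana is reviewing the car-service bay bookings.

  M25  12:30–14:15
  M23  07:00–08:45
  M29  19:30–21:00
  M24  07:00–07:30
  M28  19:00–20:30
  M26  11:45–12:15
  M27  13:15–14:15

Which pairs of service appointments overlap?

Sorted by start: M23, M24, M26, M25, M27, M28, M29.
M24 starts before M23 ends → M23 and M24 overlap.
M26 starts after M23 ends, so nothing later overlaps M23 either.
M26 starts after M24 ends, so nothing later overlaps M24 either.
M25 starts after M26 ends, so nothing later overlaps M26 either.
M27 starts before M25 ends → M25 and M27 overlap.
M28 starts after M25 ends, so nothing later overlaps M25 either.
M28 starts after M27 ends, so nothing later overlaps M27 either.
M29 starts before M28 ends → M28 and M29 overlap.

M23 & M24, M25 & M27, M28 & M29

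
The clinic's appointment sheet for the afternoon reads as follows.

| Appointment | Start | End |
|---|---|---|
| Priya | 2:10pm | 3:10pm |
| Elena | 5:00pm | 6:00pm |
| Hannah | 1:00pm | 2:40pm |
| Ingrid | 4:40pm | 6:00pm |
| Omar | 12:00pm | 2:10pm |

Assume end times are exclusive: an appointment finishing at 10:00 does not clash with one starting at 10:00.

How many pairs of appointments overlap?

Sorted by start: Omar, Hannah, Priya, Ingrid, Elena.
Hannah starts before Omar ends → Omar and Hannah overlap.
Priya starts exactly when Omar ends (back-to-back, no overlap) — done with Omar.
Priya starts before Hannah ends → Hannah and Priya overlap.
Ingrid starts after Hannah ends — done with Hannah.
Ingrid starts after Priya ends — done with Priya.
Elena starts before Ingrid ends → Ingrid and Elena overlap.
Overlapping pairs: Elena & Ingrid, Hannah & Omar, Hannah & Priya — 3 in total.

3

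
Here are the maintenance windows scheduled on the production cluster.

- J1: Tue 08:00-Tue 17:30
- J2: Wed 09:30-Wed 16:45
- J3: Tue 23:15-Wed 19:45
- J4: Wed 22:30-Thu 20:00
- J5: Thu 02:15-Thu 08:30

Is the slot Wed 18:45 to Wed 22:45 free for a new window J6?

J1: ends Tue 17:30 at or before J6 starts Wed 18:45 → clear.
J3: starts Tue 23:15 before J6 ends Wed 22:45, and ends Wed 19:45 after J6 starts Wed 18:45 → overlap.
J2: ends Wed 16:45 at or before J6 starts Wed 18:45 → clear.
J4: starts Wed 22:30 before J6 ends Wed 22:45, and ends Thu 20:00 after J6 starts Wed 18:45 → overlap.
J5: starts Thu 02:15 at or after J6 ends Wed 22:45 → clear.
J6 overlaps J3, J4.

No — it overlaps J3, J4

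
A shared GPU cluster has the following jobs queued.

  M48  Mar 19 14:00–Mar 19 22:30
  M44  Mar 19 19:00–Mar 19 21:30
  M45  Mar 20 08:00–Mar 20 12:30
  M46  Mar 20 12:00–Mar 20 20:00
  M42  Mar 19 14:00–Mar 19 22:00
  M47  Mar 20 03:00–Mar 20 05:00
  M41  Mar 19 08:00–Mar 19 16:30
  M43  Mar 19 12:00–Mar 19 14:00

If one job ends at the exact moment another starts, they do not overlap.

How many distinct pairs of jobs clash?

7

Sorted by start: M41, M43, M42, M48, M44, M47, M45, M46.
M43 starts before M41 ends → M41 and M43 overlap.
M42 starts before M41 ends → M41 and M42 overlap.
M48 starts before M41 ends → M41 and M48 overlap.
M44 starts after M41 ends — done with M41.
M42 starts exactly when M43 ends (back-to-back, no overlap) — done with M43.
M48 starts before M42 ends → M42 and M48 overlap.
M44 starts before M42 ends → M42 and M44 overlap.
M47 starts after M42 ends — done with M42.
M44 starts before M48 ends → M48 and M44 overlap.
M47 starts after M48 ends — done with M48.
M47 starts after M44 ends — done with M44.
M45 starts after M47 ends — done with M47.
M46 starts before M45 ends → M45 and M46 overlap.
Overlapping pairs: M41 & M42, M41 & M43, M41 & M48, M42 & M44, M42 & M48, M44 & M48, M45 & M46 — 7 in total.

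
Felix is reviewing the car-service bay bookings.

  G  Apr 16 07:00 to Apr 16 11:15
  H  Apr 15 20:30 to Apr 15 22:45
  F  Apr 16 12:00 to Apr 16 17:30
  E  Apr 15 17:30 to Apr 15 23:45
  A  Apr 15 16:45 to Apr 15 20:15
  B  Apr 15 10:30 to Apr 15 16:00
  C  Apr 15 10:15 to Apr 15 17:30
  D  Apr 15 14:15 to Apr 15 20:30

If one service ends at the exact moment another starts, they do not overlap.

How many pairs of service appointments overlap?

Sorted by start: C, B, D, A, E, H, G, F.
B starts before C ends → C and B overlap.
D starts before C ends → C and D overlap.
A starts before C ends → C and A overlap.
E starts exactly when C ends (back-to-back, no overlap); C is clear from here.
D starts before B ends → B and D overlap.
A starts after B ends; B is clear from here.
A starts before D ends → D and A overlap.
E starts before D ends → D and E overlap.
H starts exactly when D ends (back-to-back, no overlap); D is clear from here.
E starts before A ends → A and E overlap.
H starts after A ends; A is clear from here.
H starts before E ends → E and H overlap.
G starts after E ends; E is clear from here.
G starts after H ends; H is clear from here.
F starts after G ends.
Overlapping pairs: A & C, A & D, A & E, B & C, B & D, C & D, D & E, E & H — 8 in total.

8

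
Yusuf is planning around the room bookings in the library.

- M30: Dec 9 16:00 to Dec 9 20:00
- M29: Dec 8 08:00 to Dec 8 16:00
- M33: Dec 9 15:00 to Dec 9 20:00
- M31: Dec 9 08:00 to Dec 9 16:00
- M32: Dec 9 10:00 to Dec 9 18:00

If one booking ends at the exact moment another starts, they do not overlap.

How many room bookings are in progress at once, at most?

3

Sweep the timeline, counting +1 at each start and −1 at each end (ends before starts at a tie):
Dec 8 08:00 start M29 → 1
Dec 8 16:00 end M29 → 0
Dec 9 08:00 start M31 → 1
Dec 9 10:00 start M32 → 2
Dec 9 15:00 start M33 → 3
Dec 9 16:00 end M31 → 2
Dec 9 16:00 start M30 → 3
Dec 9 18:00 end M32 → 2
Dec 9 20:00 end M30 → 1
Dec 9 20:00 end M33 → 0
Peak is 3, at Dec 9 15:00 (M31, M32, M33).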